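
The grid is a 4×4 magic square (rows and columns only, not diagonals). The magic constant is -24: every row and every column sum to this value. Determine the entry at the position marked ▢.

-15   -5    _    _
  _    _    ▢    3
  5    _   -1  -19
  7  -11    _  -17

-7

Row 3 must total -24; the given cells sum to -15, so (3,2) = -9.
Row 4 must total -24; the given cells sum to -21, so (4,3) = -3.
The remaining cell in column 1 is (2,1) = -24 − (-3) = -21.
Column 2 needs -24; the known cells sum to -25, so (2,2) = 1.
The remaining cell in column 4 is (1,4) = -24 − (-33) = 9.
Row 1 needs -24; the known cells sum to -11, so (1,3) = -13.
The remaining cell in row 2 is (2,3) = -24 − (-17) = -7.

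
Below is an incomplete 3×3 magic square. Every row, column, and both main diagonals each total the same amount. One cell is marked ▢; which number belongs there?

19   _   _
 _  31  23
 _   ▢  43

Main diagonal is complete and sums to 93; that is the magic constant.
Row 2: 31 + 23 + ? = 93, so (2,1) = 39.
Column 1: 19 + 39 + ? = 93, so (3,1) = 35.
The remaining cell in column 3 is (1,3) = 93 − 66 = 27.
The remaining cell in row 1 is (1,2) = 93 − 46 = 47.
From row 3, 93 − (35 + 43) gives (3,2) = 15.

15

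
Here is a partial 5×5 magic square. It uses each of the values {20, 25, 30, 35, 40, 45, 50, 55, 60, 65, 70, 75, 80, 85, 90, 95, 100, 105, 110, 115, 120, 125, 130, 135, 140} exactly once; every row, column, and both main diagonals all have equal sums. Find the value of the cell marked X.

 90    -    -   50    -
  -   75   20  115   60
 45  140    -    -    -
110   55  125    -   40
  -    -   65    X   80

135

The 25 entries sum to 2000, so each line sums to 2000/5 = 400.
Row 2 needs 400; the known cells sum to 270, so (2,1) = 130.
Row 4 must total 400; the given cells sum to 330, so (4,4) = 70.
From column 1, 400 − (90 + 130 + 45 + 110) gives (5,1) = 25.
The remaining cell in main diagonal is (3,3) = 400 − 315 = 85.
Anti-diagonal: 115 + 85 + 55 + 25 + ? = 400, so (1,5) = 120.
Column 3 needs 400; the known cells sum to 295, so (1,3) = 105.
Column 5: 120 + 60 + 40 + 80 + ? = 400, so (3,5) = 100.
Row 1 must total 400; the given cells sum to 365, so (1,2) = 35.
The remaining cell in row 3 is (3,4) = 400 − 370 = 30.
Column 2 must total 400; the given cells sum to 305, so (5,2) = 95.
Using column 4: 50 + 115 + 30 + 70 + ? → (5,4) = 400 − 265 = 135.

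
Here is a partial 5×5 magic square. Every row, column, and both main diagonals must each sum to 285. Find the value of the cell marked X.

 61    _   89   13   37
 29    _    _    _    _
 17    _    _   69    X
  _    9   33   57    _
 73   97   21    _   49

93

The remaining cell in row 1 is (1,2) = 285 − 200 = 85.
From row 5, 285 − (73 + 97 + 21 + 49) gives (5,4) = 45.
Column 1: 61 + 29 + 17 + 73 + ? = 285, so (4,1) = 105.
Column 4: 13 + 69 + 57 + 45 + ? = 285, so (2,4) = 101.
The remaining cell in anti-diagonal is (3,3) = 285 − 220 = 65.
Using row 4: 105 + 9 + 33 + 57 + ? → (4,5) = 285 − 204 = 81.
Column 3 needs 285; the known cells sum to 208, so (2,3) = 77.
Main diagonal needs 285; the known cells sum to 232, so (2,2) = 53.
Row 2 must total 285; the given cells sum to 260, so (2,5) = 25.
Column 2: 85 + 53 + 9 + 97 + ? = 285, so (3,2) = 41.
The remaining cell in column 5 is (3,5) = 285 − 192 = 93.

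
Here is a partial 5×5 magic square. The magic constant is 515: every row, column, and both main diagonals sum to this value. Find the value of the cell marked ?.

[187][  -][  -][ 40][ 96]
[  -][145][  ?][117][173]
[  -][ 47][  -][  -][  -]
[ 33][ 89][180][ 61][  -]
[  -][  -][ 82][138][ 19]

From row 4, 515 − (33 + 89 + 180 + 61) gives (4,5) = 152.
From column 4, 515 − (40 + 117 + 61 + 138) gives (3,4) = 159.
Column 5: 96 + 173 + 152 + 19 + ? = 515, so (3,5) = 75.
The remaining cell in main diagonal is (3,3) = 515 − 412 = 103.
Using anti-diagonal: 96 + 117 + 103 + 89 + ? → (5,1) = 515 − 405 = 110.
The remaining cell in row 3 is (3,1) = 515 − 384 = 131.
Row 5 must total 515; the given cells sum to 349, so (5,2) = 166.
Column 1 needs 515; the known cells sum to 461, so (2,1) = 54.
Column 2 must total 515; the given cells sum to 447, so (1,2) = 68.
Using row 1: 187 + 68 + 40 + 96 + ? → (1,3) = 515 − 391 = 124.
Row 2: 54 + 145 + 117 + 173 + ? = 515, so (2,3) = 26.

26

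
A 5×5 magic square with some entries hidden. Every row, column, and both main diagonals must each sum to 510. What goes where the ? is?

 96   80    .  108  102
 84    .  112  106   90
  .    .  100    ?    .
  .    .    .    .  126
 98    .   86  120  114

Row 1 must total 510; the given cells sum to 386, so (1,3) = 124.
Row 2 needs 510; the known cells sum to 392, so (2,2) = 118.
The remaining cell in row 5 is (5,2) = 510 − 418 = 92.
Column 3: 124 + 112 + 100 + 86 + ? = 510, so (4,3) = 88.
Column 5: 102 + 90 + 126 + 114 + ? = 510, so (3,5) = 78.
Main diagonal needs 510; the known cells sum to 428, so (4,4) = 82.
From anti-diagonal, 510 − (102 + 106 + 100 + 98) gives (4,2) = 104.
Row 4 needs 510; the known cells sum to 400, so (4,1) = 110.
From column 1, 510 − (96 + 84 + 110 + 98) gives (3,1) = 122.
Column 2 needs 510; the known cells sum to 394, so (3,2) = 116.
From column 4, 510 − (108 + 106 + 82 + 120) gives (3,4) = 94.

94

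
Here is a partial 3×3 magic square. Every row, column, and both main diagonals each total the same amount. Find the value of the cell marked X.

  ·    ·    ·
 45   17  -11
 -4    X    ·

Row 2 is complete and sums to 51; that is the magic constant.
The remaining cell in column 1 is (1,1) = 51 − 41 = 10.
Main diagonal needs 51; the known cells sum to 27, so (3,3) = 24.
Anti-diagonal: 17 + (-4) + ? = 51, so (1,3) = 38.
Row 1 must total 51; the given cells sum to 48, so (1,2) = 3.
Row 3 needs 51; the known cells sum to 20, so (3,2) = 31.

31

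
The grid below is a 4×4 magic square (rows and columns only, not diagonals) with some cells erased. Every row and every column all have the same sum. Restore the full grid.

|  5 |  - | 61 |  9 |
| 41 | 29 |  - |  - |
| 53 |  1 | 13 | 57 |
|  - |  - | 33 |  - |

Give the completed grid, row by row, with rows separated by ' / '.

5 49 61 9 / 41 29 17 37 / 53 1 13 57 / 25 45 33 21

Row 3 is already complete: 53 + 1 + 13 + 57 = 124, so that is the magic constant.
Using row 1: 5 + 61 + 9 + ? → (1,2) = 124 − 75 = 49.
From column 1, 124 − (5 + 41 + 53) gives (4,1) = 25.
Column 2 must total 124; the given cells sum to 79, so (4,2) = 45.
Column 3: 61 + 13 + 33 + ? = 124, so (2,3) = 17.
Using row 2: 41 + 29 + 17 + ? → (2,4) = 124 − 87 = 37.
The remaining cell in row 4 is (4,4) = 124 − 103 = 21.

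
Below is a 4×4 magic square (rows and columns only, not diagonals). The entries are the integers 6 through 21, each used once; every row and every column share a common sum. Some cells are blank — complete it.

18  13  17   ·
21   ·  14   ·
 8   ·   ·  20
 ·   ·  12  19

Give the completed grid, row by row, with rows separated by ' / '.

The entries are 6 through 21, which sum to 216, so each line sums to 216/4 = 54.
Row 1 must total 54; the given cells sum to 48, so (1,4) = 6.
Column 1 must total 54; the given cells sum to 47, so (4,1) = 7.
Column 3 needs 54; the known cells sum to 43, so (3,3) = 11.
Column 4 needs 54; the known cells sum to 45, so (2,4) = 9.
Row 2 must total 54; the given cells sum to 44, so (2,2) = 10.
Row 3: 8 + 11 + 20 + ? = 54, so (3,2) = 15.
Using row 4: 7 + 12 + 19 + ? → (4,2) = 54 − 38 = 16.

18 13 17 6 / 21 10 14 9 / 8 15 11 20 / 7 16 12 19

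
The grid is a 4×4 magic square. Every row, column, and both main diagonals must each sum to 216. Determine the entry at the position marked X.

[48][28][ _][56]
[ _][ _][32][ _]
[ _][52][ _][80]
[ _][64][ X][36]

The remaining cell in row 1 is (1,3) = 216 − 132 = 84.
Using column 2: 28 + 52 + 64 + ? → (2,2) = 216 − 144 = 72.
From column 4, 216 − (56 + 80 + 36) gives (2,4) = 44.
Main diagonal must total 216; the given cells sum to 156, so (3,3) = 60.
From anti-diagonal, 216 − (56 + 32 + 52) gives (4,1) = 76.
Row 2 needs 216; the known cells sum to 148, so (2,1) = 68.
Using row 3: 52 + 60 + 80 + ? → (3,1) = 216 − 192 = 24.
Row 4 must total 216; the given cells sum to 176, so (4,3) = 40.

40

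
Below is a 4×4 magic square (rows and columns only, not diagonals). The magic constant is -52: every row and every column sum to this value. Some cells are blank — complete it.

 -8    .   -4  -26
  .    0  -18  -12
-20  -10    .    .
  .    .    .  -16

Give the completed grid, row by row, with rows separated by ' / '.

The remaining cell in row 1 is (1,2) = -52 − (-38) = -14.
Row 2: 0 + (-18) + (-12) + ? = -52, so (2,1) = -22.
Column 1 needs -52; the known cells sum to -50, so (4,1) = -2.
Column 2 needs -52; the known cells sum to -24, so (4,2) = -28.
From column 4, -52 − (-26 + (-12) + (-16)) gives (3,4) = 2.
The remaining cell in row 3 is (3,3) = -52 − (-28) = -24.
Row 4: -2 + (-28) + (-16) + ? = -52, so (4,3) = -6.

-8 -14 -4 -26 / -22 0 -18 -12 / -20 -10 -24 2 / -2 -28 -6 -16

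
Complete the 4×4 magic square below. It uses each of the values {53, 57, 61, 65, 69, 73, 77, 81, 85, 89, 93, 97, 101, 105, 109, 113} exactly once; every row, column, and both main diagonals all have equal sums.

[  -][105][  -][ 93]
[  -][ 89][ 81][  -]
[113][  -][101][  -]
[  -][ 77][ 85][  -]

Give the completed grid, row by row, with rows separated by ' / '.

The 16 entries sum to 1328, so each line sums to 1328/4 = 332.
Using column 2: 105 + 89 + 77 + ? → (3,2) = 332 − 271 = 61.
Using column 3: 81 + 101 + 85 + ? → (1,3) = 332 − 267 = 65.
The remaining cell in anti-diagonal is (4,1) = 332 − 235 = 97.
From row 1, 332 − (105 + 65 + 93) gives (1,1) = 69.
The remaining cell in row 3 is (3,4) = 332 − 275 = 57.
Using row 4: 97 + 77 + 85 + ? → (4,4) = 332 − 259 = 73.
Using column 1: 69 + 113 + 97 + ? → (2,1) = 332 − 279 = 53.
Using column 4: 93 + 57 + 73 + ? → (2,4) = 332 − 223 = 109.

69 105 65 93 / 53 89 81 109 / 113 61 101 57 / 97 77 85 73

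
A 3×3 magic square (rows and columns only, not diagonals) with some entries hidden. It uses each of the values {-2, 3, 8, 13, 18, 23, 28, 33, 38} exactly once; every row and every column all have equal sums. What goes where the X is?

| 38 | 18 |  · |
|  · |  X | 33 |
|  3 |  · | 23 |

The 9 entries sum to 162, so each line sums to 162/3 = 54.
Row 1 needs 54; the known cells sum to 56, so (1,3) = -2.
Using row 3: 3 + 23 + ? → (3,2) = 54 − 26 = 28.
Column 1 needs 54; the known cells sum to 41, so (2,1) = 13.
From column 2, 54 − (18 + 28) gives (2,2) = 8.

8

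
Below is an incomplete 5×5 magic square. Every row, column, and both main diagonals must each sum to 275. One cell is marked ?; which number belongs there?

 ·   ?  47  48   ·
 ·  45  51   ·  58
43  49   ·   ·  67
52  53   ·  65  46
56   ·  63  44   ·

66

From row 4, 275 − (52 + 53 + 65 + 46) gives (4,3) = 59.
The remaining cell in column 3 is (3,3) = 275 − 220 = 55.
The remaining cell in row 3 is (3,4) = 275 − 214 = 61.
The remaining cell in column 4 is (2,4) = 275 − 218 = 57.
Using anti-diagonal: 57 + 55 + 53 + 56 + ? → (1,5) = 275 − 221 = 54.
Row 2 must total 275; the given cells sum to 211, so (2,1) = 64.
From column 1, 275 − (64 + 43 + 52 + 56) gives (1,1) = 60.
Column 5 needs 275; the known cells sum to 225, so (5,5) = 50.
From row 1, 275 − (60 + 47 + 48 + 54) gives (1,2) = 66.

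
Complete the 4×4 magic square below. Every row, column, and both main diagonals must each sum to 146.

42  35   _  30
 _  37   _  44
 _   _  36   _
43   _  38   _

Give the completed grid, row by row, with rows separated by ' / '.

42 35 39 30 / 32 37 33 44 / 29 40 36 41 / 43 34 38 31

Row 1 must total 146; the given cells sum to 107, so (1,3) = 39.
From column 3, 146 − (39 + 36 + 38) gives (2,3) = 33.
Main diagonal needs 146; the known cells sum to 115, so (4,4) = 31.
Anti-diagonal: 30 + 33 + 43 + ? = 146, so (3,2) = 40.
Row 2 must total 146; the given cells sum to 114, so (2,1) = 32.
Row 4: 43 + 38 + 31 + ? = 146, so (4,2) = 34.
From column 1, 146 − (42 + 32 + 43) gives (3,1) = 29.
Column 4 must total 146; the given cells sum to 105, so (3,4) = 41.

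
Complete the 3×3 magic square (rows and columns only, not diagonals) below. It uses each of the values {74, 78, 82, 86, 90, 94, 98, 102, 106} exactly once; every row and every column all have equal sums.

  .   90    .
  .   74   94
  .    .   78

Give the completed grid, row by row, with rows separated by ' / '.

The 9 entries sum to 810, so each line sums to 810/3 = 270.
Row 2 must total 270; the given cells sum to 168, so (2,1) = 102.
The remaining cell in column 2 is (3,2) = 270 − 164 = 106.
Using column 3: 94 + 78 + ? → (1,3) = 270 − 172 = 98.
Using row 1: 90 + 98 + ? → (1,1) = 270 − 188 = 82.
From row 3, 270 − (106 + 78) gives (3,1) = 86.

82 90 98 / 102 74 94 / 86 106 78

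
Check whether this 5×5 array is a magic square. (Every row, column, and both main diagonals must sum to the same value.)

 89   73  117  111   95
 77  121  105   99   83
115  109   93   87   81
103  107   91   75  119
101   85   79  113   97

Row 1: 89 + 73 + 117 + 111 + 95 = 485.
Row 2: 77 + 121 + 105 + 99 + 83 = 485.
Row 3: 115 + 109 + 93 + 87 + 81 = 485.
Row 4: 103 + 107 + 91 + 75 + 119 = 495.
Row 5: 101 + 85 + 79 + 113 + 97 = 475.
Column 1: 89 + 77 + 115 + 103 + 101 = 485.
Column 2: 73 + 121 + 109 + 107 + 85 = 495.
Column 3: 117 + 105 + 93 + 91 + 79 = 485.
Column 4: 111 + 99 + 87 + 75 + 113 = 485.
Column 5: 95 + 83 + 81 + 119 + 97 = 475.
Main diagonal: 89 + 121 + 93 + 75 + 97 = 475.
Anti-diagonal: 95 + 99 + 93 + 107 + 101 = 495.

No — column 2 sums to 495 but column 5 sums to 475.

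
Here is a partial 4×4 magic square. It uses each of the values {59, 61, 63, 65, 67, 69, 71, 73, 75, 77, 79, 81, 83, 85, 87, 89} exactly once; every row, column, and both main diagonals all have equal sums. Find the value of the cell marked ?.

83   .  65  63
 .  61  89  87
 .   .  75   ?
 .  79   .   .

The 16 entries sum to 1184, so each line sums to 1184/4 = 296.
Row 1 needs 296; the known cells sum to 211, so (1,2) = 85.
The remaining cell in row 2 is (2,1) = 296 − 237 = 59.
Column 2: 85 + 61 + 79 + ? = 296, so (3,2) = 71.
Column 3 needs 296; the known cells sum to 229, so (4,3) = 67.
The remaining cell in main diagonal is (4,4) = 296 − 219 = 77.
Anti-diagonal must total 296; the given cells sum to 223, so (4,1) = 73.
Column 1 needs 296; the known cells sum to 215, so (3,1) = 81.
Column 4: 63 + 87 + 77 + ? = 296, so (3,4) = 69.

69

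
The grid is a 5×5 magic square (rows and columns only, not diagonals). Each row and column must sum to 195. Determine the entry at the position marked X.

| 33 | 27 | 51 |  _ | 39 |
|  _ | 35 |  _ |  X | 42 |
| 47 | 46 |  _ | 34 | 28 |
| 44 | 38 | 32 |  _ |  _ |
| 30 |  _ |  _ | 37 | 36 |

Using row 1: 33 + 27 + 51 + 39 + ? → (1,4) = 195 − 150 = 45.
Row 3: 47 + 46 + 34 + 28 + ? = 195, so (3,3) = 40.
Column 1 needs 195; the known cells sum to 154, so (2,1) = 41.
Column 2 needs 195; the known cells sum to 146, so (5,2) = 49.
Column 5 needs 195; the known cells sum to 145, so (4,5) = 50.
Using row 4: 44 + 38 + 32 + 50 + ? → (4,4) = 195 − 164 = 31.
Row 5 needs 195; the known cells sum to 152, so (5,3) = 43.
Using column 3: 51 + 40 + 32 + 43 + ? → (2,3) = 195 − 166 = 29.
Column 4: 45 + 34 + 31 + 37 + ? = 195, so (2,4) = 48.

48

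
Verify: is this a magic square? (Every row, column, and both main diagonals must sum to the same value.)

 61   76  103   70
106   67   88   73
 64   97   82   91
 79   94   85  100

No — column 1 sums to 310 but row 4 sums to 358.

Row 1: 61 + 76 + 103 + 70 = 310.
Row 2: 106 + 67 + 88 + 73 = 334.
Row 3: 64 + 97 + 82 + 91 = 334.
Row 4: 79 + 94 + 85 + 100 = 358.
Column 1: 61 + 106 + 64 + 79 = 310.
Column 2: 76 + 67 + 97 + 94 = 334.
Column 3: 103 + 88 + 82 + 85 = 358.
Column 4: 70 + 73 + 91 + 100 = 334.
Main diagonal: 61 + 67 + 82 + 100 = 310.
Anti-diagonal: 70 + 88 + 97 + 79 = 334.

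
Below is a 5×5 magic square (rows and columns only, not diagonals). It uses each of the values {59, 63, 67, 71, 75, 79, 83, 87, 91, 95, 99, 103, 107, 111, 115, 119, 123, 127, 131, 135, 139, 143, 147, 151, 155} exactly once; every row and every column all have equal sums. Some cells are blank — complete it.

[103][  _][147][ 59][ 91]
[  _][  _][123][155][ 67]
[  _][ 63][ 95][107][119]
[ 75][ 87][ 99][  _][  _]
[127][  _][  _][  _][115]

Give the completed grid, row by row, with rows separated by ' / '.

103 135 147 59 91 / 79 111 123 155 67 / 151 63 95 107 119 / 75 87 99 131 143 / 127 139 71 83 115

The 25 entries sum to 2675, so each line sums to 2675/5 = 535.
Using row 1: 103 + 147 + 59 + 91 + ? → (1,2) = 535 − 400 = 135.
Row 3: 63 + 95 + 107 + 119 + ? = 535, so (3,1) = 151.
The remaining cell in column 1 is (2,1) = 535 − 456 = 79.
Column 3 must total 535; the given cells sum to 464, so (5,3) = 71.
Column 5 must total 535; the given cells sum to 392, so (4,5) = 143.
Using row 2: 79 + 123 + 155 + 67 + ? → (2,2) = 535 − 424 = 111.
Row 4: 75 + 87 + 99 + 143 + ? = 535, so (4,4) = 131.
From column 2, 535 − (135 + 111 + 63 + 87) gives (5,2) = 139.
The remaining cell in column 4 is (5,4) = 535 − 452 = 83.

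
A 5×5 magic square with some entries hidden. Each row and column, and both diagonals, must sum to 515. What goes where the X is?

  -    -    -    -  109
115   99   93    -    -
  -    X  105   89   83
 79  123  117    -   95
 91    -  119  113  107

111

Row 4 must total 515; the given cells sum to 414, so (4,4) = 101.
Using row 5: 91 + 119 + 113 + 107 + ? → (5,2) = 515 − 430 = 85.
The remaining cell in column 3 is (1,3) = 515 − 434 = 81.
Column 5 needs 515; the known cells sum to 394, so (2,5) = 121.
Using main diagonal: 99 + 105 + 101 + 107 + ? → (1,1) = 515 − 412 = 103.
The remaining cell in anti-diagonal is (2,4) = 515 − 428 = 87.
The remaining cell in column 1 is (3,1) = 515 − 388 = 127.
The remaining cell in column 4 is (1,4) = 515 − 390 = 125.
Row 1: 103 + 81 + 125 + 109 + ? = 515, so (1,2) = 97.
Row 3: 127 + 105 + 89 + 83 + ? = 515, so (3,2) = 111.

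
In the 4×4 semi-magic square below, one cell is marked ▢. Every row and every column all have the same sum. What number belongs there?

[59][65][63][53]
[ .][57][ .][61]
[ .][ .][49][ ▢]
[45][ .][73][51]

75

Row 1 is complete and sums to 240; that is the magic constant.
Row 4 needs 240; the known cells sum to 169, so (4,2) = 71.
Column 2 needs 240; the known cells sum to 193, so (3,2) = 47.
From column 3, 240 − (63 + 49 + 73) gives (2,3) = 55.
Column 4: 53 + 61 + 51 + ? = 240, so (3,4) = 75.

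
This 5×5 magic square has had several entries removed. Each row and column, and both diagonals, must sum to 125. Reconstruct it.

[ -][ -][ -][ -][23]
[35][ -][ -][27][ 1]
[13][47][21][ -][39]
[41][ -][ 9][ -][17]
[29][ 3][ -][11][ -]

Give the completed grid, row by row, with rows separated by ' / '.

Row 3 needs 125; the known cells sum to 120, so (3,4) = 5.
From column 1, 125 − (35 + 13 + 41 + 29) gives (1,1) = 7.
From column 5, 125 − (23 + 1 + 39 + 17) gives (5,5) = 45.
Using anti-diagonal: 23 + 27 + 21 + 29 + ? → (4,2) = 125 − 100 = 25.
Row 4 must total 125; the given cells sum to 92, so (4,4) = 33.
Row 5 must total 125; the given cells sum to 88, so (5,3) = 37.
Column 4: 27 + 5 + 33 + 11 + ? = 125, so (1,4) = 49.
From main diagonal, 125 − (7 + 21 + 33 + 45) gives (2,2) = 19.
Using row 2: 35 + 19 + 27 + 1 + ? → (2,3) = 125 − 82 = 43.
Column 2 needs 125; the known cells sum to 94, so (1,2) = 31.
Column 3: 43 + 21 + 9 + 37 + ? = 125, so (1,3) = 15.

7 31 15 49 23 / 35 19 43 27 1 / 13 47 21 5 39 / 41 25 9 33 17 / 29 3 37 11 45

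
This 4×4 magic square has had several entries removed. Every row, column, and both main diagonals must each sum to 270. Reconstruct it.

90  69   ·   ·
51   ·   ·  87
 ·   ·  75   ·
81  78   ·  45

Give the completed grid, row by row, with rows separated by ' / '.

The remaining cell in row 4 is (4,3) = 270 − 204 = 66.
The remaining cell in column 1 is (3,1) = 270 − 222 = 48.
From main diagonal, 270 − (90 + 75 + 45) gives (2,2) = 60.
From row 2, 270 − (51 + 60 + 87) gives (2,3) = 72.
Column 2: 69 + 60 + 78 + ? = 270, so (3,2) = 63.
Column 3: 72 + 75 + 66 + ? = 270, so (1,3) = 57.
Using anti-diagonal: 72 + 63 + 81 + ? → (1,4) = 270 − 216 = 54.
Row 3: 48 + 63 + 75 + ? = 270, so (3,4) = 84.

90 69 57 54 / 51 60 72 87 / 48 63 75 84 / 81 78 66 45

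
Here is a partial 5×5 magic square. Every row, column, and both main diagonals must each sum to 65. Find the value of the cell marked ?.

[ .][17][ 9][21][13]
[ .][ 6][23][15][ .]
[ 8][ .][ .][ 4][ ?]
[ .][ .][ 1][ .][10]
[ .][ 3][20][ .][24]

16

The remaining cell in row 1 is (1,1) = 65 − 60 = 5.
From column 3, 65 − (9 + 23 + 1 + 20) gives (3,3) = 12.
The remaining cell in main diagonal is (4,4) = 65 − 47 = 18.
Using column 4: 21 + 15 + 4 + 18 + ? → (5,4) = 65 − 58 = 7.
Row 5 must total 65; the given cells sum to 54, so (5,1) = 11.
Anti-diagonal must total 65; the given cells sum to 51, so (4,2) = 14.
Using row 4: 14 + 1 + 18 + 10 + ? → (4,1) = 65 − 43 = 22.
Column 1: 5 + 8 + 22 + 11 + ? = 65, so (2,1) = 19.
Column 2: 17 + 6 + 14 + 3 + ? = 65, so (3,2) = 25.
From row 2, 65 − (19 + 6 + 23 + 15) gives (2,5) = 2.
Row 3: 8 + 25 + 12 + 4 + ? = 65, so (3,5) = 16.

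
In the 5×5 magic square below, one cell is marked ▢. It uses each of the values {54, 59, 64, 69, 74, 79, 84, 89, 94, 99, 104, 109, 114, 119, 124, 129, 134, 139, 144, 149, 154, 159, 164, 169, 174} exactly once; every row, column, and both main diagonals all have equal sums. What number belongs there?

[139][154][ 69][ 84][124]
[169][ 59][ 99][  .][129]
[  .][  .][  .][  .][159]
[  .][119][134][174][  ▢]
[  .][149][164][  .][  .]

64

The 25 entries sum to 2850, so each line sums to 2850/5 = 570.
Row 2 must total 570; the given cells sum to 456, so (2,4) = 114.
From column 2, 570 − (154 + 59 + 119 + 149) gives (3,2) = 89.
From column 3, 570 − (69 + 99 + 134 + 164) gives (3,3) = 104.
Main diagonal needs 570; the known cells sum to 476, so (5,5) = 94.
Anti-diagonal: 124 + 114 + 104 + 119 + ? = 570, so (5,1) = 109.
Row 5 must total 570; the given cells sum to 516, so (5,4) = 54.
Column 4 must total 570; the given cells sum to 426, so (3,4) = 144.
The remaining cell in column 5 is (4,5) = 570 − 506 = 64.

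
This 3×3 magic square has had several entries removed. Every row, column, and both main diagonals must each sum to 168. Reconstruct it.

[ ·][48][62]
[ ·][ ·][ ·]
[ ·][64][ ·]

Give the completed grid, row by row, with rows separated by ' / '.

From row 1, 168 − (48 + 62) gives (1,1) = 58.
Column 2 must total 168; the given cells sum to 112, so (2,2) = 56.
The remaining cell in main diagonal is (3,3) = 168 − 114 = 54.
Using anti-diagonal: 62 + 56 + ? → (3,1) = 168 − 118 = 50.
Using column 1: 58 + 50 + ? → (2,1) = 168 − 108 = 60.
Column 3 must total 168; the given cells sum to 116, so (2,3) = 52.

58 48 62 / 60 56 52 / 50 64 54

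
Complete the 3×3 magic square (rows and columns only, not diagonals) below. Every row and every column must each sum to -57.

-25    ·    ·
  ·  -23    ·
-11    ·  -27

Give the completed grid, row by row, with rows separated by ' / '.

-25 -15 -17 / -21 -23 -13 / -11 -19 -27

From row 3, -57 − (-11 + (-27)) gives (3,2) = -19.
Using column 1: -25 + (-11) + ? → (2,1) = -57 − (-36) = -21.
Using column 2: -23 + (-19) + ? → (1,2) = -57 − (-42) = -15.
Row 1 must total -57; the given cells sum to -40, so (1,3) = -17.
From row 2, -57 − (-21 + (-23)) gives (2,3) = -13.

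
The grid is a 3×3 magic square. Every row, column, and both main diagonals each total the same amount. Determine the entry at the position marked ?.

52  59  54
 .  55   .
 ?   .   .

56

Row 1 is complete and sums to 165; that is the magic constant.
Column 2: 59 + 55 + ? = 165, so (3,2) = 51.
The remaining cell in main diagonal is (3,3) = 165 − 107 = 58.
From anti-diagonal, 165 − (54 + 55) gives (3,1) = 56.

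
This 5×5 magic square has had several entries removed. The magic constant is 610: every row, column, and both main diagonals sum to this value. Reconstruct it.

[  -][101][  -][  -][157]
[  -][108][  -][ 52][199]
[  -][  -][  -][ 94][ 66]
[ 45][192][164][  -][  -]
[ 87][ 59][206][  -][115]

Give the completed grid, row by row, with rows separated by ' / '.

129 101 38 185 157 / 171 108 80 52 199 / 178 150 122 94 66 / 45 192 164 136 73 / 87 59 206 143 115

Row 5 must total 610; the given cells sum to 467, so (5,4) = 143.
The remaining cell in column 2 is (3,2) = 610 − 460 = 150.
From column 5, 610 − (157 + 199 + 66 + 115) gives (4,5) = 73.
The remaining cell in anti-diagonal is (3,3) = 610 − 488 = 122.
From row 3, 610 − (150 + 122 + 94 + 66) gives (3,1) = 178.
Using row 4: 45 + 192 + 164 + 73 + ? → (4,4) = 610 − 474 = 136.
Using column 4: 52 + 94 + 136 + 143 + ? → (1,4) = 610 − 425 = 185.
From main diagonal, 610 − (108 + 122 + 136 + 115) gives (1,1) = 129.
Using row 1: 129 + 101 + 185 + 157 + ? → (1,3) = 610 − 572 = 38.
Column 1 must total 610; the given cells sum to 439, so (2,1) = 171.
Using column 3: 38 + 122 + 164 + 206 + ? → (2,3) = 610 − 530 = 80.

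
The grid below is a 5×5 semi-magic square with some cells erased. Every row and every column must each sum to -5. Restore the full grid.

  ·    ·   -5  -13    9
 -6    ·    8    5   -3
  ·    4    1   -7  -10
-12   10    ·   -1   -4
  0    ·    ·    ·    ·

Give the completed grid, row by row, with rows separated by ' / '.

6 -2 -5 -13 9 / -6 -9 8 5 -3 / 7 4 1 -7 -10 / -12 10 2 -1 -4 / 0 -8 -11 11 3

Row 2 must total -5; the given cells sum to 4, so (2,2) = -9.
Row 3: 4 + 1 + (-7) + (-10) + ? = -5, so (3,1) = 7.
From row 4, -5 − (-12 + 10 + (-1) + (-4)) gives (4,3) = 2.
Using column 1: -6 + 7 + (-12) + 0 + ? → (1,1) = -5 − (-11) = 6.
Column 3 needs -5; the known cells sum to 6, so (5,3) = -11.
Column 4: -13 + 5 + (-7) + (-1) + ? = -5, so (5,4) = 11.
Column 5 needs -5; the known cells sum to -8, so (5,5) = 3.
Row 1 must total -5; the given cells sum to -3, so (1,2) = -2.
Row 5 must total -5; the given cells sum to 3, so (5,2) = -8.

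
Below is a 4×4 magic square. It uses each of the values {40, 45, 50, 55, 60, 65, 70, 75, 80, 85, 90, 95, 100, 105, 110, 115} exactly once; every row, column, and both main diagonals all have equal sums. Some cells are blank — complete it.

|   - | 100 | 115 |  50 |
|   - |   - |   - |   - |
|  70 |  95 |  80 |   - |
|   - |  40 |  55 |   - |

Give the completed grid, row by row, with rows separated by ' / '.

The 16 entries sum to 1240, so each line sums to 1240/4 = 310.
The remaining cell in row 1 is (1,1) = 310 − 265 = 45.
The remaining cell in row 3 is (3,4) = 310 − 245 = 65.
Column 2: 100 + 95 + 40 + ? = 310, so (2,2) = 75.
Column 3: 115 + 80 + 55 + ? = 310, so (2,3) = 60.
Main diagonal must total 310; the given cells sum to 200, so (4,4) = 110.
Anti-diagonal: 50 + 60 + 95 + ? = 310, so (4,1) = 105.
Column 1: 45 + 70 + 105 + ? = 310, so (2,1) = 90.
Column 4 needs 310; the known cells sum to 225, so (2,4) = 85.

45 100 115 50 / 90 75 60 85 / 70 95 80 65 / 105 40 55 110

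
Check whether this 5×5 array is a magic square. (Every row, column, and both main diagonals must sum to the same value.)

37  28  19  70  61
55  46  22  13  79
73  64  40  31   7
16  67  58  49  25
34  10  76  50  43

No — row 3 sums to 215 but column 4 sums to 213.

Row 1: 37 + 28 + 19 + 70 + 61 = 215.
Row 2: 55 + 46 + 22 + 13 + 79 = 215.
Row 3: 73 + 64 + 40 + 31 + 7 = 215.
Row 4: 16 + 67 + 58 + 49 + 25 = 215.
Row 5: 34 + 10 + 76 + 50 + 43 = 213.
Column 1: 37 + 55 + 73 + 16 + 34 = 215.
Column 2: 28 + 46 + 64 + 67 + 10 = 215.
Column 3: 19 + 22 + 40 + 58 + 76 = 215.
Column 4: 70 + 13 + 31 + 49 + 50 = 213.
Column 5: 61 + 79 + 7 + 25 + 43 = 215.
Main diagonal: 37 + 46 + 40 + 49 + 43 = 215.
Anti-diagonal: 61 + 13 + 40 + 67 + 34 = 215.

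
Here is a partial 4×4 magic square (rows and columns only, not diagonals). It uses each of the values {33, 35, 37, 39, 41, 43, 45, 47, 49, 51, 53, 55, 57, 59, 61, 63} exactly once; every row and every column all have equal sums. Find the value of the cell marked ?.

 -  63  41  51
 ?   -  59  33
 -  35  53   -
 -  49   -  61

The 16 entries sum to 768, so each line sums to 768/4 = 192.
Using row 1: 63 + 41 + 51 + ? → (1,1) = 192 − 155 = 37.
From column 2, 192 − (63 + 35 + 49) gives (2,2) = 45.
Using column 3: 41 + 59 + 53 + ? → (4,3) = 192 − 153 = 39.
Column 4 needs 192; the known cells sum to 145, so (3,4) = 47.
Row 2 must total 192; the given cells sum to 137, so (2,1) = 55.

55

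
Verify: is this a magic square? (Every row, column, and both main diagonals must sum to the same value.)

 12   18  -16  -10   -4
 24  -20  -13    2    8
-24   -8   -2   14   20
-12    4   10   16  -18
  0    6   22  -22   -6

Row 1: 12 + 18 + (-16) + (-10) + (-4) = 0.
Row 2: 24 + (-20) + (-13) + 2 + 8 = 1.
Row 3: -24 + (-8) + (-2) + 14 + 20 = 0.
Row 4: -12 + 4 + 10 + 16 + (-18) = 0.
Row 5: 0 + 6 + 22 + (-22) + (-6) = 0.
Column 1: 12 + 24 + (-24) + (-12) + 0 = 0.
Column 2: 18 + (-20) + (-8) + 4 + 6 = 0.
Column 3: -16 + (-13) + (-2) + 10 + 22 = 1.
Column 4: -10 + 2 + 14 + 16 + (-22) = 0.
Column 5: -4 + 8 + 20 + (-18) + (-6) = 0.
Main diagonal: 12 + (-20) + (-2) + 16 + (-6) = 0.
Anti-diagonal: -4 + 2 + (-2) + 4 + 0 = 0.

No — column 3 sums to 1 but row 3 sums to 0.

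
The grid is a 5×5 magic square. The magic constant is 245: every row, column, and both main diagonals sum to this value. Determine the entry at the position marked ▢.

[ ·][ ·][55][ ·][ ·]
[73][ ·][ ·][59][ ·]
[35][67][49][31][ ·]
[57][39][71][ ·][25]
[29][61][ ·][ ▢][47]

Row 3: 35 + 67 + 49 + 31 + ? = 245, so (3,5) = 63.
The remaining cell in row 4 is (4,4) = 245 − 192 = 53.
Column 1: 73 + 35 + 57 + 29 + ? = 245, so (1,1) = 51.
From main diagonal, 245 − (51 + 49 + 53 + 47) gives (2,2) = 45.
From anti-diagonal, 245 − (59 + 49 + 39 + 29) gives (1,5) = 69.
The remaining cell in column 2 is (1,2) = 245 − 212 = 33.
The remaining cell in column 5 is (2,5) = 245 − 204 = 41.
Row 1 needs 245; the known cells sum to 208, so (1,4) = 37.
Using row 2: 73 + 45 + 59 + 41 + ? → (2,3) = 245 − 218 = 27.
Column 3 needs 245; the known cells sum to 202, so (5,3) = 43.
From column 4, 245 − (37 + 59 + 31 + 53) gives (5,4) = 65.

65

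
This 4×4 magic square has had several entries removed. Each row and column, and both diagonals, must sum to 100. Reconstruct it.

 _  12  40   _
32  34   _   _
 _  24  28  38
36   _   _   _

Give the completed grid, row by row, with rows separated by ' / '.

From row 3, 100 − (24 + 28 + 38) gives (3,1) = 10.
Column 1 needs 100; the known cells sum to 78, so (1,1) = 22.
From column 2, 100 − (12 + 34 + 24) gives (4,2) = 30.
Main diagonal must total 100; the given cells sum to 84, so (4,4) = 16.
Using row 1: 22 + 12 + 40 + ? → (1,4) = 100 − 74 = 26.
From row 4, 100 − (36 + 30 + 16) gives (4,3) = 18.
Column 3: 40 + 28 + 18 + ? = 100, so (2,3) = 14.
Column 4: 26 + 38 + 16 + ? = 100, so (2,4) = 20.

22 12 40 26 / 32 34 14 20 / 10 24 28 38 / 36 30 18 16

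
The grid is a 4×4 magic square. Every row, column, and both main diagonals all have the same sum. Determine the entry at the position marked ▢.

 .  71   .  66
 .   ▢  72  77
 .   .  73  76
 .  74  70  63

68

Column 4 is complete and sums to 282; that is the magic constant.
From row 4, 282 − (74 + 70 + 63) gives (4,1) = 75.
Column 3 needs 282; the known cells sum to 215, so (1,3) = 67.
Using anti-diagonal: 66 + 72 + 75 + ? → (3,2) = 282 − 213 = 69.
The remaining cell in row 1 is (1,1) = 282 − 204 = 78.
Using row 3: 69 + 73 + 76 + ? → (3,1) = 282 − 218 = 64.
The remaining cell in column 1 is (2,1) = 282 − 217 = 65.
Column 2 must total 282; the given cells sum to 214, so (2,2) = 68.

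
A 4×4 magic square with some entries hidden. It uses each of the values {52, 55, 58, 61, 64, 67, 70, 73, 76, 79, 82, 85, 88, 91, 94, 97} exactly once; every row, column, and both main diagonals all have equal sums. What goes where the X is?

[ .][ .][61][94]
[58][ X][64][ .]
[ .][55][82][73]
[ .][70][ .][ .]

97

The 16 entries sum to 1192, so each line sums to 1192/4 = 298.
Row 3 must total 298; the given cells sum to 210, so (3,1) = 88.
The remaining cell in column 3 is (4,3) = 298 − 207 = 91.
Anti-diagonal: 94 + 64 + 55 + ? = 298, so (4,1) = 85.
Using row 4: 85 + 70 + 91 + ? → (4,4) = 298 − 246 = 52.
The remaining cell in column 1 is (1,1) = 298 − 231 = 67.
From column 4, 298 − (94 + 73 + 52) gives (2,4) = 79.
Main diagonal: 67 + 82 + 52 + ? = 298, so (2,2) = 97.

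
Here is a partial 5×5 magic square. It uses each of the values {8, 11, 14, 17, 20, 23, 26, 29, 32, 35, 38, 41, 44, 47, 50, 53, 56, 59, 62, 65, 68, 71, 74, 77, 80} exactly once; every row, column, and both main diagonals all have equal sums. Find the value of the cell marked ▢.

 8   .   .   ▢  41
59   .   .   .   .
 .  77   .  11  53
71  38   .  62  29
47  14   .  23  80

The 25 entries sum to 1100, so each line sums to 1100/5 = 220.
Row 4 needs 220; the known cells sum to 200, so (4,3) = 20.
Row 5 must total 220; the given cells sum to 164, so (5,3) = 56.
Column 1 must total 220; the given cells sum to 185, so (3,1) = 35.
Column 5 must total 220; the given cells sum to 203, so (2,5) = 17.
Row 3 needs 220; the known cells sum to 176, so (3,3) = 44.
Main diagonal must total 220; the given cells sum to 194, so (2,2) = 26.
Anti-diagonal needs 220; the known cells sum to 170, so (2,4) = 50.
Row 2: 59 + 26 + 50 + 17 + ? = 220, so (2,3) = 68.
Column 2 must total 220; the given cells sum to 155, so (1,2) = 65.
Column 3: 68 + 44 + 20 + 56 + ? = 220, so (1,3) = 32.
The remaining cell in column 4 is (1,4) = 220 − 146 = 74.

74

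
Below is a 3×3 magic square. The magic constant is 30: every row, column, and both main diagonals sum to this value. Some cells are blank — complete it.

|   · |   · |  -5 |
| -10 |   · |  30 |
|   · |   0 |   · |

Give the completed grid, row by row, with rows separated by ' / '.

Row 2: -10 + 30 + ? = 30, so (2,2) = 10.
Using column 2: 10 + 0 + ? → (1,2) = 30 − 10 = 20.
Column 3 must total 30; the given cells sum to 25, so (3,3) = 5.
Main diagonal: 10 + 5 + ? = 30, so (1,1) = 15.
Using anti-diagonal: -5 + 10 + ? → (3,1) = 30 − 5 = 25.

15 20 -5 / -10 10 30 / 25 0 5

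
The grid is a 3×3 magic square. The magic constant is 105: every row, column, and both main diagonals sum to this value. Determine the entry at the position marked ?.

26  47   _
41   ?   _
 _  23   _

Row 1 needs 105; the known cells sum to 73, so (1,3) = 32.
Column 1: 26 + 41 + ? = 105, so (3,1) = 38.
Column 2 must total 105; the given cells sum to 70, so (2,2) = 35.

35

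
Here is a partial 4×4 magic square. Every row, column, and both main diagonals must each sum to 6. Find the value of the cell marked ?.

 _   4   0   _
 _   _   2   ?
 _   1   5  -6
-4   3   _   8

The remaining cell in row 3 is (3,1) = 6 − 0 = 6.
Row 4 must total 6; the given cells sum to 7, so (4,3) = -1.
From column 2, 6 − (4 + 1 + 3) gives (2,2) = -2.
The remaining cell in main diagonal is (1,1) = 6 − 11 = -5.
Anti-diagonal needs 6; the known cells sum to -1, so (1,4) = 7.
From column 1, 6 − (-5 + 6 + (-4)) gives (2,1) = 9.
Column 4 must total 6; the given cells sum to 9, so (2,4) = -3.

-3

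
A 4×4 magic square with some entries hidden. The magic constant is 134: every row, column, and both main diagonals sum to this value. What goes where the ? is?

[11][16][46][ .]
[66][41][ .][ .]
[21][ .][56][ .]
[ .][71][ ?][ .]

Row 1 needs 134; the known cells sum to 73, so (1,4) = 61.
Column 1: 11 + 66 + 21 + ? = 134, so (4,1) = 36.
Column 2: 16 + 41 + 71 + ? = 134, so (3,2) = 6.
Main diagonal must total 134; the given cells sum to 108, so (4,4) = 26.
Using anti-diagonal: 61 + 6 + 36 + ? → (2,3) = 134 − 103 = 31.
Row 2 must total 134; the given cells sum to 138, so (2,4) = -4.
Using row 3: 21 + 6 + 56 + ? → (3,4) = 134 − 83 = 51.
The remaining cell in row 4 is (4,3) = 134 − 133 = 1.

1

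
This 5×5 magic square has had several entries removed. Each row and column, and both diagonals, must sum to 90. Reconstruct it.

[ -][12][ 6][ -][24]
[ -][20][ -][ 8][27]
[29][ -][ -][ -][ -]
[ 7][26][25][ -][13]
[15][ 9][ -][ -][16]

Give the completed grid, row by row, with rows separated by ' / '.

Using row 4: 7 + 26 + 25 + 13 + ? → (4,4) = 90 − 71 = 19.
From column 2, 90 − (12 + 20 + 26 + 9) gives (3,2) = 23.
Using column 5: 24 + 27 + 13 + 16 + ? → (3,5) = 90 − 80 = 10.
The remaining cell in anti-diagonal is (3,3) = 90 − 73 = 17.
From row 3, 90 − (29 + 23 + 17 + 10) gives (3,4) = 11.
Main diagonal must total 90; the given cells sum to 72, so (1,1) = 18.
The remaining cell in row 1 is (1,4) = 90 − 60 = 30.
Using column 1: 18 + 29 + 7 + 15 + ? → (2,1) = 90 − 69 = 21.
From column 4, 90 − (30 + 8 + 11 + 19) gives (5,4) = 22.
Row 2 needs 90; the known cells sum to 76, so (2,3) = 14.
The remaining cell in row 5 is (5,3) = 90 − 62 = 28.

18 12 6 30 24 / 21 20 14 8 27 / 29 23 17 11 10 / 7 26 25 19 13 / 15 9 28 22 16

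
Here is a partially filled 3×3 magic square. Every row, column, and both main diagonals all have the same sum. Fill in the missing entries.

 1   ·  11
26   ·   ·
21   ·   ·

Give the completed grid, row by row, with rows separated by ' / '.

Column 1 is already complete: 1 + 26 + 21 = 48, so that is the magic constant.
The remaining cell in row 1 is (1,2) = 48 − 12 = 36.
Using anti-diagonal: 11 + 21 + ? → (2,2) = 48 − 32 = 16.
Row 2 needs 48; the known cells sum to 42, so (2,3) = 6.
From column 2, 48 − (36 + 16) gives (3,2) = -4.
Column 3: 11 + 6 + ? = 48, so (3,3) = 31.

1 36 11 / 26 16 6 / 21 -4 31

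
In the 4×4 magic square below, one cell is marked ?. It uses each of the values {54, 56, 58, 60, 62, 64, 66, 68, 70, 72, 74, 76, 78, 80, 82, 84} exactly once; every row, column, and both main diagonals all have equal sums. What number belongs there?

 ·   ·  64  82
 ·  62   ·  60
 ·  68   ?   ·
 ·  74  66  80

76

The 16 entries sum to 1104, so each line sums to 1104/4 = 276.
Row 4: 74 + 66 + 80 + ? = 276, so (4,1) = 56.
Column 2: 62 + 68 + 74 + ? = 276, so (1,2) = 72.
The remaining cell in column 4 is (3,4) = 276 − 222 = 54.
From anti-diagonal, 276 − (82 + 68 + 56) gives (2,3) = 70.
The remaining cell in row 1 is (1,1) = 276 − 218 = 58.
Row 2: 62 + 70 + 60 + ? = 276, so (2,1) = 84.
Using column 1: 58 + 84 + 56 + ? → (3,1) = 276 − 198 = 78.
The remaining cell in column 3 is (3,3) = 276 − 200 = 76.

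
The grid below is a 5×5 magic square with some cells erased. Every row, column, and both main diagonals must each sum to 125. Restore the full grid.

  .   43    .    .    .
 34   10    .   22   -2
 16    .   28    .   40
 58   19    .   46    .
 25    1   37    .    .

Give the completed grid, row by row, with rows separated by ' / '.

-8 43 4 55 31 / 34 10 61 22 -2 / 16 52 28 -11 40 / 58 19 -5 46 7 / 25 1 37 13 49

From row 2, 125 − (34 + 10 + 22 + (-2)) gives (2,3) = 61.
Column 1 needs 125; the known cells sum to 133, so (1,1) = -8.
Column 2: 43 + 10 + 19 + 1 + ? = 125, so (3,2) = 52.
From main diagonal, 125 − (-8 + 10 + 28 + 46) gives (5,5) = 49.
Anti-diagonal must total 125; the given cells sum to 94, so (1,5) = 31.
Using row 3: 16 + 52 + 28 + 40 + ? → (3,4) = 125 − 136 = -11.
Row 5 needs 125; the known cells sum to 112, so (5,4) = 13.
Column 4 needs 125; the known cells sum to 70, so (1,4) = 55.
The remaining cell in column 5 is (4,5) = 125 − 118 = 7.
Row 1 needs 125; the known cells sum to 121, so (1,3) = 4.
The remaining cell in row 4 is (4,3) = 125 − 130 = -5.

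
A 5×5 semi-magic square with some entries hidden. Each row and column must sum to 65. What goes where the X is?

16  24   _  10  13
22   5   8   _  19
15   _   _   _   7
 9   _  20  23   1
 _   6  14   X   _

17

The remaining cell in row 1 is (1,3) = 65 − 63 = 2.
Using row 2: 22 + 5 + 8 + 19 + ? → (2,4) = 65 − 54 = 11.
Row 4: 9 + 20 + 23 + 1 + ? = 65, so (4,2) = 12.
Using column 1: 16 + 22 + 15 + 9 + ? → (5,1) = 65 − 62 = 3.
Column 2: 24 + 5 + 12 + 6 + ? = 65, so (3,2) = 18.
Column 3 must total 65; the given cells sum to 44, so (3,3) = 21.
The remaining cell in column 5 is (5,5) = 65 − 40 = 25.
Row 3 needs 65; the known cells sum to 61, so (3,4) = 4.
From row 5, 65 − (3 + 6 + 14 + 25) gives (5,4) = 17.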